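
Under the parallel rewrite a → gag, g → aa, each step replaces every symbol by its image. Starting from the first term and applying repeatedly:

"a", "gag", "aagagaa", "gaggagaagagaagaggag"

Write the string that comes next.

Rewriting the 19 symbols of gaggagaagagaagaggag one by one yields aa gag aa aa gag aa gag gag aa gag aa gag gag aa gag aa aa gag aa; concatenated:

aagagaaaagagaagaggagaagagaagaggagaagagaaaagagaa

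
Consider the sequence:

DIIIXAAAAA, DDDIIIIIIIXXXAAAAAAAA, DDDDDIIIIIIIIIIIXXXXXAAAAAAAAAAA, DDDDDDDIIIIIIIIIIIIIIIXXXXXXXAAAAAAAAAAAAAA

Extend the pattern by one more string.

DDDDDDDDDIIIIIIIIIIIIIIIIIIIXXXXXXXXXAAAAAAAAAAAAAAAAA

The n-th term is 2n-1 D's then 4n-1 I's then 2n-1 X's then 3n+2 A's (n = 1, 2, …).
Setting n = 5 gives 9, 19, 9, 17 characters in each block.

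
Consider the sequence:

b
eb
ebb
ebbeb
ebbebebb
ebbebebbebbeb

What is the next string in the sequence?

Each term (from the third on) is the previous term followed by the one before it: term 3 = eb·b = ebb.
So term 7 is ebbebebbebbeb·ebbebebb.

ebbebebbebbebebbebebb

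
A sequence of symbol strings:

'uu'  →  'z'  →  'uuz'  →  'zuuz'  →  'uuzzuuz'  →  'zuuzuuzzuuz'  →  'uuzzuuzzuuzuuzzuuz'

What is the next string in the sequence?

zuuzuuzzuuzuuzzuuzzuuzuuzzuuz

From term 3 onward, concatenate the second-to-last term with the last: uu·z = uuz, z·uuz = zuuz, …
Continuing: zuuzuuzzuuz · uuzzuuzzuuzuuzzuuz gives term 8.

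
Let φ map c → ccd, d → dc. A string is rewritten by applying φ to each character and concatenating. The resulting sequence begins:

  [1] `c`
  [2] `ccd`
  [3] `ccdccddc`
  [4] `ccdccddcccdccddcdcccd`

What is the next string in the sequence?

Replace each of the 21 characters of ccdccddcccdccddcdcccd in place — ccd ccd dc ccd ccd dc dc ccd ccd ccd dc ccd ccd dc dc ccd dc ccd ccd ccd dc — and concatenate.

ccdccddcccdccddcdcccdccdccddcccdccddcdcccddcccdccdccddc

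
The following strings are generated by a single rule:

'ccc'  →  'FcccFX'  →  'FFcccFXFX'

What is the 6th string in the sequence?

FFFFFcccFXFXFXFXFX

Each term wraps the previous one in F on the left and FX on the right.
From FFcccFXFX, 3 further steps: FFcccFXFX → FFFcccFXFXFX → FFFFcccFXFXFXFX → (answer).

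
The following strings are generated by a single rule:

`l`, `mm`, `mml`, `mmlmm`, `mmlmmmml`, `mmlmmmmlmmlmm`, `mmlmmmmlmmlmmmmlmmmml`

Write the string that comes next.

This is a Fibonacci-style word recurrence s(k) = s(k−1)·s(k−2): e.g. mm·l = mml.
Continuing: mmlmmmmlmmlmmmmlmmmml · mmlmmmmlmmlmm gives term 8.

mmlmmmmlmmlmmmmlmmmmlmmlmmmmlmmlmm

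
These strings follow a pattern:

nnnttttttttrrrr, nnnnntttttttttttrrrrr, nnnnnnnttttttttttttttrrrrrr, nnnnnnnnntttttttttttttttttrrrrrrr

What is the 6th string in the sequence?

Term n consists of 2n-1 n's, followed by 3n+2 t's, followed by n+2 r's, where the shown terms are n = 2, 3, 4, 5.
At n = 7 the blocks have lengths 13, 23, 9.

nnnnnnnnnnnnntttttttttttttttttttttttrrrrrrrrr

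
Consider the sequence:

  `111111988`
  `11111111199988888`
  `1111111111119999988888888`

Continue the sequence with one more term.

Reading off run lengths: 1 runs 6, 9, 12; 9 runs 1, 3, 5; 8 runs 2, 5, 8 — each is linear in n (n = 1, 2, …).
At n = 4 the blocks have lengths 15, 7, 11.

111111111111111999999988888888888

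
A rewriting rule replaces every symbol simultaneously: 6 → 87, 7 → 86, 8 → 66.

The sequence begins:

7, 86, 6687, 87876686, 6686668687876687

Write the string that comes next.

87876687878766876686668687876686

φ(6686668687876687) expands symbol-by-symbol to 87 87 66 87 87 87 66 87 66 86 66 86 87 87 66 86; joining the 16 pieces gives the next term.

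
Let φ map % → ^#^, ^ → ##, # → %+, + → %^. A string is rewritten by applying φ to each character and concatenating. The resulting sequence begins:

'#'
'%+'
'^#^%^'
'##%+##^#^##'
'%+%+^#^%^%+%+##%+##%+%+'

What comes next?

Rewriting the 23 symbols of %+%+^#^%^%+%+##%+##%+%+ one by one yields ^#^ %^ ^#^ %^ ## %+ ## ^#^ ## ^#^ %^ ^#^ %^ %+ %+ ^#^ %^ %+ %+ ^#^ %^ ^#^ %^; concatenated:

^#^%^^#^%^##%+##^#^##^#^%^^#^%^%+%+^#^%^%+%+^#^%^^#^%^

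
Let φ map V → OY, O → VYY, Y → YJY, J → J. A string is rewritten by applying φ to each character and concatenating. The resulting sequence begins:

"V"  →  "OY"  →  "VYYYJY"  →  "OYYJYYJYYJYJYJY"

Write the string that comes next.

VYYYJYYJYJYJYYJYJYJYYJYJYJYJYJYJYJY

Applying the rule to each of the 15 symbols of OYYJYYJYYJYJYJY gives the pieces VYY YJY YJY J YJY YJY J YJY YJY J YJY J YJY J YJY, which concatenate to the answer.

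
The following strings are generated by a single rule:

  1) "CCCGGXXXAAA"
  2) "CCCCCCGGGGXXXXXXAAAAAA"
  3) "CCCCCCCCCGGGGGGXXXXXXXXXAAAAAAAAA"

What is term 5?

Term n consists of 3n C's, followed by 2n G's, followed by 3n X's, followed by 3n A's (n = 1, 2, …).
For term 5, n = 5, so the run lengths are 15, 10, 15, 15.

CCCCCCCCCCCCCCCGGGGGGGGGGXXXXXXXXXXXXXXXAAAAAAAAAAAAAAA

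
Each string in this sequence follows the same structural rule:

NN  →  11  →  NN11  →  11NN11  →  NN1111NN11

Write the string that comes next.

From term 3 onward, concatenate the second-to-last term with the last: NN·11 = NN11, 11·NN11 = 11NN11, …
So term 6 is 11NN11·NN1111NN11.

11NN11NN1111NN11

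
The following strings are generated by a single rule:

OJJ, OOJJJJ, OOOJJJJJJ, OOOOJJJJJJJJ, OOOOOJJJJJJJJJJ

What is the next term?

OOOOOOJJJJJJJJJJJJ

Reading off run lengths: O runs 1, 2, 3, 4, 5; J runs 2, 4, 6, 8, 10 — each is linear in n (n = 1, 2, …).
For the next term, n = 6, so the run lengths are 6, 12.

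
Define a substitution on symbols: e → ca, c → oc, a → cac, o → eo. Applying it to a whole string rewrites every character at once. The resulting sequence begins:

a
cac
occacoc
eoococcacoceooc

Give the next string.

caeoeooceoococcacoceooccaeoeooc

Applying the rule to each of the 15 symbols of eoococcacoceooc gives the pieces ca eo eo oc eo oc oc cac oc eo oc ca eo eo oc, which concatenate to the answer.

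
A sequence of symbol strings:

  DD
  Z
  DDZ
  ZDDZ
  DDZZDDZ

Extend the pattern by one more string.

This is a Fibonacci-style word recurrence s(k) = s(k−2)·s(k−1): e.g. DD·Z = DDZ.
Continuing: ZDDZ · DDZZDDZ gives term 6.

ZDDZDDZZDDZ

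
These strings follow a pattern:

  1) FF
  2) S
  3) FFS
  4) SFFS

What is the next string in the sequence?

FFSSFFS

This is a Fibonacci-style word recurrence s(k) = s(k−2)·s(k−1): e.g. FF·S = FFS.
So term 5 is FFS·SFFS.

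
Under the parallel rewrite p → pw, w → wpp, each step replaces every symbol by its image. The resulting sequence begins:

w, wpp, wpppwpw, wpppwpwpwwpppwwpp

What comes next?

wpppwpwpwwpppwwpppwwppwpppwpwpwwppwpppwpw

Applying the rule to each of the 17 symbols of wpppwpwpwwpppwwpp gives the pieces wpp pw pw pw wpp pw wpp pw wpp wpp pw pw pw wpp wpp pw pw, which concatenate to the answer.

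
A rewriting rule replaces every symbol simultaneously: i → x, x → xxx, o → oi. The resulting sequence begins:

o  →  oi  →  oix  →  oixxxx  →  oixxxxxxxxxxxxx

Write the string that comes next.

Rewriting the 15 symbols of oixxxxxxxxxxxxx one by one yields oi x xxx xxx xxx xxx xxx xxx xxx xxx xxx xxx xxx xxx xxx; concatenated:

oixxxxxxxxxxxxxxxxxxxxxxxxxxxxxxxxxxxxxxxx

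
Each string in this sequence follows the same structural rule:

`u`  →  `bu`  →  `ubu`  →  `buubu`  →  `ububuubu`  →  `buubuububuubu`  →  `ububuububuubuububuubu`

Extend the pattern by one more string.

buubuububuubuububuububuubuububuubu

Each term (from the third on) is the two preceding terms concatenated in order: term 3 = u·bu = ubu.
The next term joins buubuububuubu and ububuububuubuububuubu.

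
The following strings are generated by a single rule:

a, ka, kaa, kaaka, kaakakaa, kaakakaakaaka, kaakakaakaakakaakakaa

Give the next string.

From term 3 onward, concatenate the last term with the second-to-last: ka·a = kaa, kaa·ka = kaaka, …
The next term joins kaakakaakaakakaakakaa and kaakakaakaaka.

kaakakaakaakakaakakaakaakakaakaaka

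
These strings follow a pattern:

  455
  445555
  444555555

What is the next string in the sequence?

Term n consists of n 4's, followed by 2n 5's (n = 1, 2, …).
For the next term, n = 4, so the run lengths are 4, 8.

444455555555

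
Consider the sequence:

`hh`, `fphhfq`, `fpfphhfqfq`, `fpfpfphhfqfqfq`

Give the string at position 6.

fpfpfpfpfphhfqfqfqfqfq

Every step adds fp to the front and fq to the end of the previous string.
From fpfpfphhfqfqfq, 2 further steps: fpfpfphhfqfqfq → fpfpfpfphhfqfqfqfq → (answer).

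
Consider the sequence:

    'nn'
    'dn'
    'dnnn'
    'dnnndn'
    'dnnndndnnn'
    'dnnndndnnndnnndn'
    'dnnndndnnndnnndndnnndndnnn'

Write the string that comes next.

dnnndndnnndnnndndnnndndnnndnnndndnnndnnndn

From term 3 onward, concatenate the last term with the second-to-last: dn·nn = dnnn, dnnn·dn = dnnndn, …
Continuing: dnnndndnnndnnndndnnndndnnn · dnnndndnnndnnndn gives term 8.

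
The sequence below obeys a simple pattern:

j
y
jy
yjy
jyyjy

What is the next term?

yjyjyyjy

Each term (from the third on) is the two preceding terms concatenated in order: term 3 = j·y = jy.
Continuing: yjy · jyyjy gives term 6.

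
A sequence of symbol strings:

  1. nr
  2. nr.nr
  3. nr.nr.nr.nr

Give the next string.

Every step duplicates the string with '.' between the halves.
Doubling nr.nr.nr.nr with '.' between the halves:

nr.nr.nr.nr.nr.nr.nr.nr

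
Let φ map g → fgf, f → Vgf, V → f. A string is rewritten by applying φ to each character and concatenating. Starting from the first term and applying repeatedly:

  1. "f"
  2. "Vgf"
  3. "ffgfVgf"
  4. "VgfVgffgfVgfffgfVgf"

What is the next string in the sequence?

Replace each of the 19 characters of VgfVgffgfVgfffgfVgf in place — f fgf Vgf f fgf Vgf Vgf fgf Vgf f fgf Vgf Vgf Vgf fgf Vgf f fgf Vgf — and concatenate.

ffgfVgfffgfVgfVgffgfVgfffgfVgfVgfVgffgfVgfffgfVgf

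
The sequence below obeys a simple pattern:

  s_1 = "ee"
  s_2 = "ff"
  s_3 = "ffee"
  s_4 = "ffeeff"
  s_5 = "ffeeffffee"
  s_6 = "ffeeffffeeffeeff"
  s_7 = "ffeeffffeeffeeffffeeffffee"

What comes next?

This is a Fibonacci-style word recurrence s(k) = s(k−1)·s(k−2): e.g. ff·ee = ffee.
So term 8 is ffeeffffeeffeeffffeeffffee·ffeeffffeeffeeff.

ffeeffffeeffeeffffeeffffeeffeeffffeeffeeff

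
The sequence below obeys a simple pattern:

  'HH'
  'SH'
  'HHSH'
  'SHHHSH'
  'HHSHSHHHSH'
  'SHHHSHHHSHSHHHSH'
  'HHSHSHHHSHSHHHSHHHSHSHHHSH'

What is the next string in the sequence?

Each term (from the third on) is the two preceding terms concatenated in order: term 3 = HH·SH = HHSH.
So term 8 is SHHHSHHHSHSHHHSH·HHSHSHHHSHSHHHSHHHSHSHHHSH.

SHHHSHHHSHSHHHSHHHSHSHHHSHSHHHSHHHSHSHHHSH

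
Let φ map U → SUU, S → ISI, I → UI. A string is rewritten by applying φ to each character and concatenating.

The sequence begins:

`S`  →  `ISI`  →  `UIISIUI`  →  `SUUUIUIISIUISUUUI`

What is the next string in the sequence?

ISISUUSUUSUUUISUUUIUIISIUISUUUIISISUUSUUSUUUI

Applying the rule to each of the 17 symbols of SUUUIUIISIUISUUUI gives the pieces ISI SUU SUU SUU UI SUU UI UI ISI UI SUU UI ISI SUU SUU SUU UI, which concatenate to the answer.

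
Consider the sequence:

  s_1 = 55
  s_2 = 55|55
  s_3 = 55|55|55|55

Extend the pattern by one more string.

55|55|55|55|55|55|55|55

Each string is two copies of the previous one joined by '|'.
So the next term is two copies of 55|55|55|55 with '|' between the halves.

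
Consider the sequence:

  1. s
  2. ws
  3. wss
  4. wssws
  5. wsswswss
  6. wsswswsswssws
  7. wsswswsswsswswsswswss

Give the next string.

wsswswsswsswswsswswsswsswswsswssws

This is a Fibonacci-style word recurrence s(k) = s(k−1)·s(k−2): e.g. ws·s = wss.
The next term joins wsswswsswsswswsswswss and wsswswsswssws.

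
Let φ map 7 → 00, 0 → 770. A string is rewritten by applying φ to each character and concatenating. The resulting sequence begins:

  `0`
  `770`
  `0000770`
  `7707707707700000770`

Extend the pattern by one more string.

00007700000770000077000007707707707707700000770

Applying the rule to each of the 19 symbols of 7707707707700000770 gives the pieces 00 00 770 00 00 770 00 00 770 00 00 770 770 770 770 770 00 00 770, which concatenate to the answer.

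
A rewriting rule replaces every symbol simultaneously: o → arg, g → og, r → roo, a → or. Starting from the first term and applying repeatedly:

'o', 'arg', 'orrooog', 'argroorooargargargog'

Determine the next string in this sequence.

Replace each of the 20 characters of argroorooargargargog in place — or roo og roo arg arg roo arg arg or roo og or roo og or roo og arg og — and concatenate.

orrooogrooargargrooargargorrooogorrooogorrooogargog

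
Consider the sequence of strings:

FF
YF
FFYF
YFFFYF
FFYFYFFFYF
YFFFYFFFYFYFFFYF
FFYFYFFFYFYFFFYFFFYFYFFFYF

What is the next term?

This is a Fibonacci-style word recurrence s(k) = s(k−2)·s(k−1): e.g. FF·YF = FFYF.
The next term joins YFFFYFFFYFYFFFYF and FFYFYFFFYFYFFFYFFFYFYFFFYF.

YFFFYFFFYFYFFFYFFFYFYFFFYFYFFFYFFFYFYFFFYF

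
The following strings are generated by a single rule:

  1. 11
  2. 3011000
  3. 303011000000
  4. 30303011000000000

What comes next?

Every step adds 30 to the front and 000 to the end of the previous string.
So the next term is 30·30303011000000000·000.

3030303011000000000000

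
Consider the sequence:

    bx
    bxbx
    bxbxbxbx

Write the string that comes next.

bxbxbxbxbxbxbxbx

Every step duplicates the string.
One more doubling of bxbxbxbx gives the answer.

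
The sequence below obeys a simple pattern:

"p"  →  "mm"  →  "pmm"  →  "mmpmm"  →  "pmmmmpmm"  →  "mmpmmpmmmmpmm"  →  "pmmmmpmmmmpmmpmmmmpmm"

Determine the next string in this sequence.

Each term (from the third on) is the two preceding terms concatenated in order: term 3 = p·mm = pmm.
The next term joins mmpmmpmmmmpmm and pmmmmpmmmmpmmpmmmmpmm.

mmpmmpmmmmpmmpmmmmpmmmmpmmpmmmmpmm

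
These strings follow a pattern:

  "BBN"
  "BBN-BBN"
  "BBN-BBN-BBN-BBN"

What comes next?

Each string is two copies of the previous one joined by '-'.
One more doubling of BBN-BBN-BBN-BBN gives the answer.

BBN-BBN-BBN-BBN-BBN-BBN-BBN-BBN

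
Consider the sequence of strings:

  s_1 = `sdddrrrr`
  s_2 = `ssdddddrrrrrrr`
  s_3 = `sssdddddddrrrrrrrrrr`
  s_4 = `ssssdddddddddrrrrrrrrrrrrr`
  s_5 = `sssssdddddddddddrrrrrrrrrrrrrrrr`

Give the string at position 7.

Each string has the form s^{n} d^{2n+1} r^{3n+1} (n = 1, 2, …).
For term 7, n = 7, so the run lengths are 7, 15, 22.

sssssssdddddddddddddddrrrrrrrrrrrrrrrrrrrrrr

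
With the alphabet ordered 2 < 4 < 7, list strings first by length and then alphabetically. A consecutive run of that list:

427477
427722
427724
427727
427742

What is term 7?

427747

Stepping forward 2 times from 427742: 427742 → 427744, then the target.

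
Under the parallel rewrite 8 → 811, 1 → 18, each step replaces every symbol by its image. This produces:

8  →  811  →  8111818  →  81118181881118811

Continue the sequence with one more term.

Replace each of the 17 characters of 81118181881118811 in place — 811 18 18 18 811 18 811 18 811 811 18 18 18 811 811 18 18 — and concatenate.

81118181881118811188118111818188118111818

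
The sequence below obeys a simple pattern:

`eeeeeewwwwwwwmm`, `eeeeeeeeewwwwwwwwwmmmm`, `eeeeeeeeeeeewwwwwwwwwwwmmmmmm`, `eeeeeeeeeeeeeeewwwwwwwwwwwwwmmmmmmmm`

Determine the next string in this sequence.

eeeeeeeeeeeeeeeeeewwwwwwwwwwwwwwwmmmmmmmmmm

Each string has the form e^{3n} w^{2n+3} m^{2n-2}, where the shown terms are n = 2, 3, 4, 5.
Setting n = 6 gives 18, 15, 10 characters in each block.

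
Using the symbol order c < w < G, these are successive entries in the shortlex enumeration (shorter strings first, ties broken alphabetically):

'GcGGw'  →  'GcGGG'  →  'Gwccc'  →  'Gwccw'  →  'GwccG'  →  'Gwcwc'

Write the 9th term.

GwcGc

Advancing 3 positions from Gwcwc through Gwcwc → Gwcww → GwcwG reaches term 9.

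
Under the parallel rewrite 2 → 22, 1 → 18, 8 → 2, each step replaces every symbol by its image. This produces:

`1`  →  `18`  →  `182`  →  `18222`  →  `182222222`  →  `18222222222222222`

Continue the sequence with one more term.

Applying the rule to each of the 17 symbols of 18222222222222222 gives the pieces 18 2 22 22 22 22 22 22 22 22 22 22 22 22 22 22 22, which concatenate to the answer.

182222222222222222222222222222222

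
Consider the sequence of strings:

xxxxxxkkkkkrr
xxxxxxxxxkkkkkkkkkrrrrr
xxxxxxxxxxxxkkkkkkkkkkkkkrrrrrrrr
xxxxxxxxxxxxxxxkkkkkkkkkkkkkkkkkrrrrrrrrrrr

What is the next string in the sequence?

xxxxxxxxxxxxxxxxxxkkkkkkkkkkkkkkkkkkkkkrrrrrrrrrrrrrr

Reading off run lengths: x runs 6, 9, 12, 15; k runs 5, 9, 13, 17; r runs 2, 5, 8, 11 — each is linear in n (n = 1, 2, …).
Setting n = 5 gives 18, 21, 14 characters in each block.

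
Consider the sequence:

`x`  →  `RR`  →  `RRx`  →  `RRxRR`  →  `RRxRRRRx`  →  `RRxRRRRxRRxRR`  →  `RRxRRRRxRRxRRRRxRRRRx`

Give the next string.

RRxRRRRxRRxRRRRxRRRRxRRxRRRRxRRxRR

Each term (from the third on) is the previous term followed by the one before it: term 3 = RR·x = RRx.
Continuing: RRxRRRRxRRxRRRRxRRRRx · RRxRRRRxRRxRR gives term 8.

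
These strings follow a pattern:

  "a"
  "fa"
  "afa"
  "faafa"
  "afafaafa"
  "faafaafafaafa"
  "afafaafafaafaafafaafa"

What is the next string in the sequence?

faafaafafaafaafafaafafaafaafafaafa

From term 3 onward, concatenate the second-to-last term with the last: a·fa = afa, fa·afa = faafa, …
The next term joins faafaafafaafa and afafaafafaafaafafaafa.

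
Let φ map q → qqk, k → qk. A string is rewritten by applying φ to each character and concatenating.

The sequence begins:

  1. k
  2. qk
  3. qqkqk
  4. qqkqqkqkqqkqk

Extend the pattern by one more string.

Applying the rule to each of the 13 symbols of qqkqqkqkqqkqk gives the pieces qqk qqk qk qqk qqk qk qqk qk qqk qqk qk qqk qk, which concatenate to the answer.

qqkqqkqkqqkqqkqkqqkqkqqkqqkqkqqkqk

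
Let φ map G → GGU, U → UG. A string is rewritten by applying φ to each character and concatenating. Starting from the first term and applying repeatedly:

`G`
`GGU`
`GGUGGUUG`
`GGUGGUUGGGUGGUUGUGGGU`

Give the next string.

Rewriting the 21 symbols of GGUGGUUGGGUGGUUGUGGGU one by one yields GGU GGU UG GGU GGU UG UG GGU GGU GGU UG GGU GGU UG UG GGU UG GGU GGU GGU UG; concatenated:

GGUGGUUGGGUGGUUGUGGGUGGUGGUUGGGUGGUUGUGGGUUGGGUGGUGGUUG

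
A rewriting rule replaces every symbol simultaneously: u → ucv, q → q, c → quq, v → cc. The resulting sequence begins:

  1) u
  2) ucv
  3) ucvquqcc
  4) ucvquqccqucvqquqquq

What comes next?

Rewriting the 19 symbols of ucvquqccqucvqquqquq one by one yields ucv quq cc q ucv q quq quq q ucv quq cc q q ucv q q ucv q; concatenated:

ucvquqccqucvqquqquqqucvquqccqqucvqqucvq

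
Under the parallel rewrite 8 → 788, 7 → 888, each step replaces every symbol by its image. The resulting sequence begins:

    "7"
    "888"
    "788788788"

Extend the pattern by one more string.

Rewriting each symbol of 788788788: 7→888, 8→788, 8→788, 7→888, 8→788, 8→788, 7→888, 8→788, 8→788, which concatenates to 888 788 788 888 788 788 888 788 788.

888788788888788788888788788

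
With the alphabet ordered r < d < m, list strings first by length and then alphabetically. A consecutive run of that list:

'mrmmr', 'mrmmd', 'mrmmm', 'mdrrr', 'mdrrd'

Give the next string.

mdrrm

The successor of mdrrd increments the rightmost position that isn't already m and resets every position after it to r.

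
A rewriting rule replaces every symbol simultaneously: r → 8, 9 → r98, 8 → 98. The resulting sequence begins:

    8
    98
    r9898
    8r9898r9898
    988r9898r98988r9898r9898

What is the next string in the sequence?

r9898988r9898r98988r9898r9898988r9898r98988r9898r9898

Applying the rule to each of the 24 symbols of 988r9898r98988r9898r9898 gives the pieces r98 98 98 8 r98 98 r98 98 8 r98 98 r98 98 98 8 r98 98 r98 98 8 r98 98 r98 98, which concatenate to the answer.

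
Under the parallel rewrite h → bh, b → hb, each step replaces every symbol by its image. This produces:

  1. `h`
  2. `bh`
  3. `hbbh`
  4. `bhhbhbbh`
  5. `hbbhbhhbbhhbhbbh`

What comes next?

Rewriting the 16 symbols of hbbhbhhbbhhbhbbh one by one yields bh hb hb bh hb bh bh hb hb bh bh hb bh hb hb bh; concatenated:

bhhbhbbhhbbhbhhbhbbhbhhbbhhbhbbh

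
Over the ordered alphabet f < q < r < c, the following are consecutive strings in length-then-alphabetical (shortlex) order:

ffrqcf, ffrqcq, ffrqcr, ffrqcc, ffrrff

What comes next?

Treat ffrrff as a base-4 numeral over the given alphabet and add one, carrying through any trailing c's.

ffrrfq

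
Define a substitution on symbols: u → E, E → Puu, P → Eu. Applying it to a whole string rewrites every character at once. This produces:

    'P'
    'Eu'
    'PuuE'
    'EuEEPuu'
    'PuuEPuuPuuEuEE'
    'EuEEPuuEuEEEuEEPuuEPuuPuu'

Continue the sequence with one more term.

PuuEPuuPuuEuEEPuuEPuuPuuPuuEPuuPuuEuEEPuuEuEEEuEE

Applying the rule to each of the 25 symbols of EuEEPuuEuEEEuEEPuuEPuuPuu gives the pieces Puu E Puu Puu Eu E E Puu E Puu Puu Puu E Puu Puu Eu E E Puu Eu E E Eu E E, which concatenate to the answer.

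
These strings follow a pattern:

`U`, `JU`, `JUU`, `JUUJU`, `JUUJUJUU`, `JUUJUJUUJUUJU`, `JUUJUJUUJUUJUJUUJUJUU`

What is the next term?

JUUJUJUUJUUJUJUUJUJUUJUUJUJUUJUUJU

This is a Fibonacci-style word recurrence s(k) = s(k−1)·s(k−2): e.g. JU·U = JUU.
The next term joins JUUJUJUUJUUJUJUUJUJUU and JUUJUJUUJUUJU.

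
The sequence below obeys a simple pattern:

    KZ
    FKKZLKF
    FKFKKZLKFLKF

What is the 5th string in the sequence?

FKFKFKFKKZLKFLKFLKFLKF

s(k+1) = FK·s(k)·LKF, so each term gains FK as a prefix and LKF as a suffix.
From FKFKKZLKFLKF, 2 further steps: FKFKKZLKFLKF → FKFKFKKZLKFLKFLKF → (answer).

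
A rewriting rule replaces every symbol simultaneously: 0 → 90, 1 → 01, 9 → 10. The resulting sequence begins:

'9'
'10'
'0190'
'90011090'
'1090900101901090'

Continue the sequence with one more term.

Replace each of the 16 characters of 1090900101901090 in place — 01 90 10 90 10 90 90 01 90 01 10 90 01 90 10 90 — and concatenate.

01901090109090019001109001901090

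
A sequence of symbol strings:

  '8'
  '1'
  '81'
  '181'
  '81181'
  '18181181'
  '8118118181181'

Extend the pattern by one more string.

181811818118118181181

From term 3 onward, concatenate the second-to-last term with the last: 8·1 = 81, 1·81 = 181, …
So term 8 is 18181181·8118118181181.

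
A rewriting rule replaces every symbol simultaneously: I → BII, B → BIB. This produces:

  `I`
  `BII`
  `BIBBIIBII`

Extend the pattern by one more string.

BIBBIIBIBBIBBIIBIIBIBBIIBII

Apply φ to BIBBIIBII symbol by symbol: B→BIB, I→BII, B→BIB, B→BIB, I→BII, I→BII, B→BIB, I→BII, I→BII; joined: BIB BII BIB BIB BII BII BIB BII BII.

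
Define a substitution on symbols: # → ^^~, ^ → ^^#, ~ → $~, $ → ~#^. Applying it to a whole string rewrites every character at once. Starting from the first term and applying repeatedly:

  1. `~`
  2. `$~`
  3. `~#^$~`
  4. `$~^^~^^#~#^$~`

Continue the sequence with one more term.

Rewriting the 13 symbols of $~^^~^^#~#^$~ one by one yields ~#^ $~ ^^# ^^# $~ ^^# ^^# ^^~ $~ ^^~ ^^# ~#^ $~; concatenated:

~#^$~^^#^^#$~^^#^^#^^~$~^^~^^#~#^$~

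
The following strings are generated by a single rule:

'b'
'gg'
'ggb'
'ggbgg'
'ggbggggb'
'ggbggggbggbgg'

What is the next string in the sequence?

This is a Fibonacci-style word recurrence s(k) = s(k−1)·s(k−2): e.g. gg·b = ggb.
So term 7 is ggbggggbggbgg·ggbggggb.

ggbggggbggbggggbggggb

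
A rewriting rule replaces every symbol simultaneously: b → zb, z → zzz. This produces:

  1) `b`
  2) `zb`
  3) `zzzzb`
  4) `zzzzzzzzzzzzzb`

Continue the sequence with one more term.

Rewriting the 14 symbols of zzzzzzzzzzzzzb one by one yields zzz zzz zzz zzz zzz zzz zzz zzz zzz zzz zzz zzz zzz zb; concatenated:

zzzzzzzzzzzzzzzzzzzzzzzzzzzzzzzzzzzzzzzzb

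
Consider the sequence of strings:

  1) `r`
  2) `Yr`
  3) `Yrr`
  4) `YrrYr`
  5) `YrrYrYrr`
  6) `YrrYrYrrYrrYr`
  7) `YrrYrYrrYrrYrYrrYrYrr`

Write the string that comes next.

YrrYrYrrYrrYrYrrYrYrrYrrYrYrrYrrYr

This is a Fibonacci-style word recurrence s(k) = s(k−1)·s(k−2): e.g. Yr·r = Yrr.
So term 8 is YrrYrYrrYrrYrYrrYrYrr·YrrYrYrrYrrYr.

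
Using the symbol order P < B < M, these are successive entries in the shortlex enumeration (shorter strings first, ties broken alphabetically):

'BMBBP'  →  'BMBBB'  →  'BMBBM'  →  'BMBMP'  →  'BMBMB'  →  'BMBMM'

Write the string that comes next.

Treat BMBMM as a base-3 numeral over the given alphabet and add one, carrying through any trailing M's.

BMMPP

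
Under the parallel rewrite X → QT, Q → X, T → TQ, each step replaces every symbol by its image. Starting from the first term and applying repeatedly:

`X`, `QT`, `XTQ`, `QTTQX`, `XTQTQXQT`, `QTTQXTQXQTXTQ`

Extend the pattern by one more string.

Replace each of the 13 characters of QTTQXTQXQTXTQ in place — X TQ TQ X QT TQ X QT X TQ QT TQ X — and concatenate.

XTQTQXQTTQXQTXTQQTTQX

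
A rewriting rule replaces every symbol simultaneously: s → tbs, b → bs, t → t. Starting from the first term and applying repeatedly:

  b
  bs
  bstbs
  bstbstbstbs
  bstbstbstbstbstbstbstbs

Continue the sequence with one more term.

Rewriting the 23 symbols of bstbstbstbstbstbstbstbs one by one yields bs tbs t bs tbs t bs tbs t bs tbs t bs tbs t bs tbs t bs tbs t bs tbs; concatenated:

bstbstbstbstbstbstbstbstbstbstbstbstbstbstbstbs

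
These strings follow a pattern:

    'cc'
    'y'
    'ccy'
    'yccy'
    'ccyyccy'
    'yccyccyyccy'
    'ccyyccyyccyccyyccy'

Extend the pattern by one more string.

yccyccyyccyccyyccyyccyccyyccy

This is a Fibonacci-style word recurrence s(k) = s(k−2)·s(k−1): e.g. cc·y = ccy.
So term 8 is yccyccyyccy·ccyyccyyccyccyyccy.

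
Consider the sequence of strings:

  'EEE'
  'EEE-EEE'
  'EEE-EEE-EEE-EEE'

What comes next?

EEE-EEE-EEE-EEE-EEE-EEE-EEE-EEE

s(k+1) = s(k)·-·s(k) — each term doubles the last with '-' between the halves.
One more doubling of EEE-EEE-EEE-EEE gives the answer.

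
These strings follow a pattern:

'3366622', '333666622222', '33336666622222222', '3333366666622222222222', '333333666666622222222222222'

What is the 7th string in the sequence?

Each string has the form 3^{n+1} 6^{n+2} 2^{3n-1} (n = 1, 2, …).
For term 7, n = 7, so the run lengths are 8, 9, 20.

3333333366666666622222222222222222222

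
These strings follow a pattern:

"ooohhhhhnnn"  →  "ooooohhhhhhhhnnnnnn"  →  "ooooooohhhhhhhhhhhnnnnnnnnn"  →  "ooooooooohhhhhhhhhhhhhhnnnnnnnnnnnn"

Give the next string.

ooooooooooohhhhhhhhhhhhhhhhhnnnnnnnnnnnnnnn

Each string has the form o^{2n+1} h^{3n+2} n^{3n} (n = 1, 2, …).
Setting n = 5 gives 11, 17, 15 characters in each block.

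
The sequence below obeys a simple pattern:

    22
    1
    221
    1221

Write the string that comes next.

From term 3 onward, concatenate the second-to-last term with the last: 22·1 = 221, 1·221 = 1221, …
The next term joins 221 and 1221.

2211221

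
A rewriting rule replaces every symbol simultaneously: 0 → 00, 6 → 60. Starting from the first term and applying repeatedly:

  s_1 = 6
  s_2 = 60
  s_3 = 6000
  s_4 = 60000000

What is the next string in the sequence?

6000000000000000

Apply φ to 60000000 symbol by symbol: 6→60, 0→00, 0→00, 0→00, 0→00, 0→00, 0→00, 0→00; joined: 60 00 00 00 00 00 00 00.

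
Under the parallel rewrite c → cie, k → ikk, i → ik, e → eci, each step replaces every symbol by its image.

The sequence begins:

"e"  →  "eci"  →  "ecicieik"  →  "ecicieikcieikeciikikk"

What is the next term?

Rewriting the 21 symbols of ecicieikcieikeciikikk one by one yields eci cie ik cie ik eci ik ikk cie ik eci ik ikk eci cie ik ik ikk ik ikk ikk; concatenated:

ecicieikcieikeciikikkcieikeciikikkecicieikikikkikikkikk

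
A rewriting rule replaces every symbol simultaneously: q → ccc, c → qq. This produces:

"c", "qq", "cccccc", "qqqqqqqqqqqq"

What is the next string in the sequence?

cccccccccccccccccccccccccccccccccccc

Rewriting each symbol of qqqqqqqqqqqq: q→ccc, q→ccc, q→ccc, q→ccc, q→ccc, q→ccc, q→ccc, q→ccc, q→ccc, q→ccc, q→ccc, q→ccc, which concatenates to ccc ccc ccc ccc ccc ccc ccc ccc ccc ccc ccc ccc.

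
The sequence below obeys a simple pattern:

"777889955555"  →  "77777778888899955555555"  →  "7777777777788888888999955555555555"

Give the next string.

Reading off run lengths: 7 runs 3, 7, 11; 8 runs 2, 5, 8; 9 runs 2, 3, 4; 5 runs 5, 8, 11 — each is linear in n (n = 1, 2, …).
For the next term, n = 4, so the run lengths are 15, 11, 5, 14.

777777777777777888888888889999955555555555555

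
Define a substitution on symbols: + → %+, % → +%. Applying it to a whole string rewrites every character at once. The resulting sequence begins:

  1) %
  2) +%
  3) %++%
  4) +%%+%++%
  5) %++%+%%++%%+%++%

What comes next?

+%%+%++%%++%+%%+%++%+%%++%%+%++%

φ(%++%+%%++%%+%++%) expands symbol-by-symbol to +% %+ %+ +% %+ +% +% %+ %+ +% +% %+ +% %+ %+ +%; joining the 16 pieces gives the next term.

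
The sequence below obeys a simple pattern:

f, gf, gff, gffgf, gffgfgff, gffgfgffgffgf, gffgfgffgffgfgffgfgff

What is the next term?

gffgfgffgffgfgffgfgffgffgfgffgffgf

This is a Fibonacci-style word recurrence s(k) = s(k−1)·s(k−2): e.g. gf·f = gff.
The next term joins gffgfgffgffgfgffgfgff and gffgfgffgffgf.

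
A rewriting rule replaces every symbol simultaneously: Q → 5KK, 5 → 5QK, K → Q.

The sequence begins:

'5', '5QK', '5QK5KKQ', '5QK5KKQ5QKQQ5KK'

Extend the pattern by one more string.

φ(5QK5KKQ5QKQQ5KK) expands symbol-by-symbol to 5QK 5KK Q 5QK Q Q 5KK 5QK 5KK Q 5KK 5KK 5QK Q Q; joining the 15 pieces gives the next term.

5QK5KKQ5QKQQ5KK5QK5KKQ5KK5KK5QKQQ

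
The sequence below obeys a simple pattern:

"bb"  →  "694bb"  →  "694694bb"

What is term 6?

The strings grow by a fixed prefix 694 each time.
From 694694bb, 3 further steps: 694694bb → 694694694bb → 694694694694bb → (answer).

694694694694694bb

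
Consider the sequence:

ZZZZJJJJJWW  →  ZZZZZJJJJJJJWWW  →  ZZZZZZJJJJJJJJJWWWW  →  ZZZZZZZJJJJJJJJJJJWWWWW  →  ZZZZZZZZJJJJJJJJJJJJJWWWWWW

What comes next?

ZZZZZZZZZJJJJJJJJJJJJJJJWWWWWWW

Each string has the form Z^{n+2} J^{2n+1} W^{n}, where the shown terms are n = 2, 3, 4, 5, 6.
Setting n = 7 gives 9, 15, 7 characters in each block.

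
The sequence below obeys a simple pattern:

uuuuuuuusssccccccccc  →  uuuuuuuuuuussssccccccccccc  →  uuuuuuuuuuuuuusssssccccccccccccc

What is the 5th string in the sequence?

uuuuuuuuuuuuuuuuuuuusssssssccccccccccccccccc

Each string has the form u^{3n-1} s^{n} c^{2n+3}, where the shown terms are n = 3, 4, 5.
For term 5, n = 7, so the run lengths are 20, 7, 17.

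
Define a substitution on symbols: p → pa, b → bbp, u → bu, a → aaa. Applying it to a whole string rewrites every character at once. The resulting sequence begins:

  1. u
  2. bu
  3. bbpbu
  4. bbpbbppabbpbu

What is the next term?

Rewriting the 13 symbols of bbpbbppabbpbu one by one yields bbp bbp pa bbp bbp pa pa aaa bbp bbp pa bbp bu; concatenated:

bbpbbppabbpbbppapaaaabbpbbppabbpbu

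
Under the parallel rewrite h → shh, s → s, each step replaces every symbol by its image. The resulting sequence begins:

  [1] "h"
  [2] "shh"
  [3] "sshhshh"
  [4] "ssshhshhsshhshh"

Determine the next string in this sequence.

sssshhshhsshhshhssshhshhsshhshh

φ(ssshhshhsshhshh) expands symbol-by-symbol to s s s shh shh s shh shh s s shh shh s shh shh; joining the 15 pieces gives the next term.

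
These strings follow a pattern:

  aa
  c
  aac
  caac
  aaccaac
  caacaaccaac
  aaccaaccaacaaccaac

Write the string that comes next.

Each term (from the third on) is the two preceding terms concatenated in order: term 3 = aa·c = aac.
The next term joins caacaaccaac and aaccaaccaacaaccaac.

caacaaccaacaaccaaccaacaaccaac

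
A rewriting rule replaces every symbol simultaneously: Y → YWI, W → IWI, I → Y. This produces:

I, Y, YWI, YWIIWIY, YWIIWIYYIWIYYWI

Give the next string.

Applying the rule to each of the 15 symbols of YWIIWIYYIWIYYWI gives the pieces YWI IWI Y Y IWI Y YWI YWI Y IWI Y YWI YWI IWI Y, which concatenate to the answer.

YWIIWIYYIWIYYWIYWIYIWIYYWIYWIIWIY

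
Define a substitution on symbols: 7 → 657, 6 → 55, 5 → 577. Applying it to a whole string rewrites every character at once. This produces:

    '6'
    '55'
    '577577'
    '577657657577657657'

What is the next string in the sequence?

Rewriting the 18 symbols of 577657657577657657 one by one yields 577 657 657 55 577 657 55 577 657 577 657 657 55 577 657 55 577 657; concatenated:

57765765755577657555776575776576575557765755577657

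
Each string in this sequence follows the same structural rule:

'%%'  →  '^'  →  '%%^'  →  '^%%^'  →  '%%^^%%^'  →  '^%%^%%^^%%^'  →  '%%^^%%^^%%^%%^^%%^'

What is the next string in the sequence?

From term 3 onward, concatenate the second-to-last term with the last: %%·^ = %%^, ^·%%^ = ^%%^, …
The next term joins ^%%^%%^^%%^ and %%^^%%^^%%^%%^^%%^.

^%%^%%^^%%^%%^^%%^^%%^%%^^%%^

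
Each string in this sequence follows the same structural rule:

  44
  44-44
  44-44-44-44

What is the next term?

Every step duplicates the string with '-' between the halves.
One more doubling of 44-44-44-44 gives the answer.

44-44-44-44-44-44-44-44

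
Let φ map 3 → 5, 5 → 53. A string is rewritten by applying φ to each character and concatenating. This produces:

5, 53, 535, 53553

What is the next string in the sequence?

Expanding 53553: 5→53, 3→5, 5→53, 5→53, 3→5. Concatenated: 53 5 53 53 5.

53553535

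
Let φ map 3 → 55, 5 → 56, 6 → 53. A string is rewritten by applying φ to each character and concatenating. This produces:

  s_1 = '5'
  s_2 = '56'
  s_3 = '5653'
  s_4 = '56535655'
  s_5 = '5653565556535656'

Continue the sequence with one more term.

56535655565356565653565556535653

Replace each of the 16 characters of 5653565556535656 in place — 56 53 56 55 56 53 56 56 56 53 56 55 56 53 56 53 — and concatenate.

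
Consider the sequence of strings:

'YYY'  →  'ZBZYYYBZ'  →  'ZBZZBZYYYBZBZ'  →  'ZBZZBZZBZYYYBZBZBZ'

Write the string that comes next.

ZBZZBZZBZZBZYYYBZBZBZBZ

Every step adds ZBZ to the front and BZ to the end of the previous string.
One more step from ZBZZBZZBZYYYBZBZBZ gives the answer.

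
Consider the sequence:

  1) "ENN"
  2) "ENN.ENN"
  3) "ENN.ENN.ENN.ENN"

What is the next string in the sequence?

ENN.ENN.ENN.ENN.ENN.ENN.ENN.ENN

Every step duplicates the string with '.' between the halves.
So the next term is two copies of ENN.ENN.ENN.ENN with '.' between the halves.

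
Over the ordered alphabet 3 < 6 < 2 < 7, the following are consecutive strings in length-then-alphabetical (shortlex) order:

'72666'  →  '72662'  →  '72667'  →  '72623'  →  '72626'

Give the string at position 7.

72627

Advancing 2 positions from 72626 through 72626 → 72622 reaches term 7.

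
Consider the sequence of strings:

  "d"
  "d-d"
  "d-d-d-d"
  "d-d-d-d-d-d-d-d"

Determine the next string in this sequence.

Every step duplicates the string with '-' between the halves.
Doubling d-d-d-d-d-d-d-d with '-' between the halves:

d-d-d-d-d-d-d-d-d-d-d-d-d-d-d-d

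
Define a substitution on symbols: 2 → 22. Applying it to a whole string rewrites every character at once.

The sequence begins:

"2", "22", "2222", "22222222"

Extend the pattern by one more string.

Expanding 22222222: 2→22, 2→22, 2→22, 2→22, 2→22, 2→22, 2→22, 2→22. Concatenated: 22 22 22 22 22 22 22 22.

2222222222222222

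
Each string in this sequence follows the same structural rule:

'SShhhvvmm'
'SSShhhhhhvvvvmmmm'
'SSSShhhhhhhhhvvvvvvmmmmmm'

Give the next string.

Reading off run lengths: S runs 2, 3, 4; h runs 3, 6, 9; v runs 2, 4, 6; m runs 2, 4, 6 — each is linear in n (n = 1, 2, …).
At n = 4 the blocks have lengths 5, 12, 8, 8.

SSSSShhhhhhhhhhhhvvvvvvvvmmmmmmmm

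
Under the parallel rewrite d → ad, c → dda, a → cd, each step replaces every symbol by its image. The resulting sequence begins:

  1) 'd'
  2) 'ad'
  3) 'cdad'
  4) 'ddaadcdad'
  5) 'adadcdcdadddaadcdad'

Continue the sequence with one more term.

Applying the rule to each of the 19 symbols of adadcdcdadddaadcdad gives the pieces cd ad cd ad dda ad dda ad cd ad ad ad cd cd ad dda ad cd ad, which concatenate to the answer.

cdadcdadddaadddaadcdadadadcdcdadddaadcdad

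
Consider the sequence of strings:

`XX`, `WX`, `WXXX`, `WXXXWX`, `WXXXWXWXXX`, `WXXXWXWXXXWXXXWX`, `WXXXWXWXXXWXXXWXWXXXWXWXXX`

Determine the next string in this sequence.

WXXXWXWXXXWXXXWXWXXXWXWXXXWXXXWXWXXXWXXXWX

Each term (from the third on) is the previous term followed by the one before it: term 3 = WX·XX = WXXX.
Continuing: WXXXWXWXXXWXXXWXWXXXWXWXXX · WXXXWXWXXXWXXXWX gives term 8.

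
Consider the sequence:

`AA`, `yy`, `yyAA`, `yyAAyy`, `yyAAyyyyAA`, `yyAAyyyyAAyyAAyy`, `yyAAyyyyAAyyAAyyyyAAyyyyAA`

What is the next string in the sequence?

From term 3 onward, concatenate the last term with the second-to-last: yy·AA = yyAA, yyAA·yy = yyAAyy, …
Continuing: yyAAyyyyAAyyAAyyyyAAyyyyAA · yyAAyyyyAAyyAAyy gives term 8.

yyAAyyyyAAyyAAyyyyAAyyyyAAyyAAyyyyAAyyAAyy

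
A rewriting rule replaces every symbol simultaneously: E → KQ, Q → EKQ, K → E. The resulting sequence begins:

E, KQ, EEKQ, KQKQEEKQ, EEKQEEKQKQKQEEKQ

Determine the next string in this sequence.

Applying the rule to each of the 16 symbols of EEKQEEKQKQKQEEKQ gives the pieces KQ KQ E EKQ KQ KQ E EKQ E EKQ E EKQ KQ KQ E EKQ, which concatenate to the answer.

KQKQEEKQKQKQEEKQEEKQEEKQKQKQEEKQ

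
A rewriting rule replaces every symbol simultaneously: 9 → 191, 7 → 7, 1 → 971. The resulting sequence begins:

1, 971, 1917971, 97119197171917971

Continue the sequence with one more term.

Replace each of the 17 characters of 97119197171917971 in place — 191 7 971 971 191 971 191 7 971 7 971 191 971 7 191 7 971 — and concatenate.

19179719711919711917971797119197171917971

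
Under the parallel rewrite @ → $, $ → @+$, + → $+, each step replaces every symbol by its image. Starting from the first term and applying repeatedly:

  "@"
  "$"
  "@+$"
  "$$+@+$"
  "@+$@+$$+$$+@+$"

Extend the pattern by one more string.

Rewriting the 14 symbols of @+$@+$$+$$+@+$ one by one yields $ $+ @+$ $ $+ @+$ @+$ $+ @+$ @+$ $+ $ $+ @+$; concatenated:

$$+@+$$$+@+$@+$$+@+$@+$$+$$+@+$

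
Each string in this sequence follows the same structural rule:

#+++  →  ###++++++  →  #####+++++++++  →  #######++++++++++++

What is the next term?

Each string has the form #^{2n-1} +^{3n} (n = 1, 2, …).
Setting n = 5 gives 9, 15 characters in each block.

#########+++++++++++++++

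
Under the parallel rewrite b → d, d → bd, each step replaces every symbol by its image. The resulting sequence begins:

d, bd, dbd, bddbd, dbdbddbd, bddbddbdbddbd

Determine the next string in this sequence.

Replace each of the 13 characters of bddbddbdbddbd in place — d bd bd d bd bd d bd d bd bd d bd — and concatenate.

dbdbddbdbddbddbdbddbd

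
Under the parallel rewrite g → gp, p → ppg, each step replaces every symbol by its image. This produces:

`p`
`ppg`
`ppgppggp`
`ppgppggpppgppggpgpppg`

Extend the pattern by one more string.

ppgppggpppgppggpgpppgppgppggpppgppggpgpppggpppgppgppggp

Replace each of the 21 characters of ppgppggpppgppggpgpppg in place — ppg ppg gp ppg ppg gp gp ppg ppg ppg gp ppg ppg gp gp ppg gp ppg ppg ppg gp — and concatenate.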